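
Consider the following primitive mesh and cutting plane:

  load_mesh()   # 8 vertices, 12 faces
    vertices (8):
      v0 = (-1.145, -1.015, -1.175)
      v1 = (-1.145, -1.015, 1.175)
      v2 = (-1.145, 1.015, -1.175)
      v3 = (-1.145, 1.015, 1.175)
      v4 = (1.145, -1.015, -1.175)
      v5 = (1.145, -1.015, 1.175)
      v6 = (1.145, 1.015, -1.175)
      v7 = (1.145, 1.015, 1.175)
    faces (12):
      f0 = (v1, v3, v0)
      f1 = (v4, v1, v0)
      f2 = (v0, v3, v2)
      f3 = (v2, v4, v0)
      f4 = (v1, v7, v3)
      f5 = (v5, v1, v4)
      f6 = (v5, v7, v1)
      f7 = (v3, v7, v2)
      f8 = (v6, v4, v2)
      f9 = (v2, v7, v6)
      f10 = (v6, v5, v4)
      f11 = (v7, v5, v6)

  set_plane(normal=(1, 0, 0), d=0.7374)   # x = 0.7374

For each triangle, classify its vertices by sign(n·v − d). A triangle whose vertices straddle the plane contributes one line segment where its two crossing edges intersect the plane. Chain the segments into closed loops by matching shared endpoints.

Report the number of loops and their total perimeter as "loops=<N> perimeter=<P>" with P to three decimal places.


loops=1 perimeter=8.760

Straddling triangles (8 of 12):
  (v4,v1,v0) [+--] → (0.7374, -1.015, -0.756721)–(0.7374, -1.015, -1.175)  len=0.4183
  (v2,v4,v0) [-+-] → (0.7374, -0.653678, -1.175)–(0.7374, -1.015, -1.175)  len=0.3613
  (v1,v7,v3) [-+-] → (0.7374, 0.653678, 1.175)–(0.7374, 1.015, 1.175)  len=0.3613
  (v5,v1,v4) [+-+] → (0.7374, -1.015, 1.175)–(0.7374, -1.015, -0.756721)  len=1.9317
  (v5,v7,v1) [++-] → (0.7374, 0.653678, 1.175)–(0.7374, -1.015, 1.175)  len=1.6687
  (v3,v7,v2) [-+-] → (0.7374, 1.015, 1.175)–(0.7374, 1.015, 0.756721)  len=0.4183
  (v6,v4,v2) [++-] → (0.7374, -0.653678, -1.175)–(0.7374, 1.015, -1.175)  len=1.6687
  (v2,v7,v6) [-++] → (0.7374, 1.015, 0.756721)–(0.7374, 1.015, -1.175)  len=1.9317

Chained into 1 loop(s):
  loop 1: 8 segments, perimeter = 8.7600
Total perimeter = 8.760


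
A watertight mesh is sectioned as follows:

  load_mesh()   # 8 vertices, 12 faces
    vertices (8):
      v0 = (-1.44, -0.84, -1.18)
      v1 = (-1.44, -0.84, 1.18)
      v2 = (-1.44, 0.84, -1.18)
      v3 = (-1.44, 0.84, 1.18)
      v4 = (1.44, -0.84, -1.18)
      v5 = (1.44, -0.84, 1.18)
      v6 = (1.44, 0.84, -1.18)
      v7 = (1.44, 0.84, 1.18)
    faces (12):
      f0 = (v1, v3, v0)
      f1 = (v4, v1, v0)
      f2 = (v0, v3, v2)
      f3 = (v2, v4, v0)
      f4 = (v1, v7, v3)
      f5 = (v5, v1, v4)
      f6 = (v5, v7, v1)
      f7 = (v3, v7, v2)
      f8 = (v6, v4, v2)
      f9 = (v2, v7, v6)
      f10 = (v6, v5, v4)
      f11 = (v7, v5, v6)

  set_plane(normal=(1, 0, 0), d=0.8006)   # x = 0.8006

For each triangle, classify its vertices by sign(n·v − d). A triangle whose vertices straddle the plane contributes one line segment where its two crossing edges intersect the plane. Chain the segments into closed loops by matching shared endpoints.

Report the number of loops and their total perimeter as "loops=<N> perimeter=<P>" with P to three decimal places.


loops=1 perimeter=8.080

Straddling triangles (8 of 12):
  (v4,v1,v0) [+--] → (0.8006, -0.84, -0.656047)–(0.8006, -0.84, -1.18)  len=0.5240
  (v2,v4,v0) [-+-] → (0.8006, -0.467017, -1.18)–(0.8006, -0.84, -1.18)  len=0.3730
  (v1,v7,v3) [-+-] → (0.8006, 0.467017, 1.18)–(0.8006, 0.84, 1.18)  len=0.3730
  (v5,v1,v4) [+-+] → (0.8006, -0.84, 1.18)–(0.8006, -0.84, -0.656047)  len=1.8360
  (v5,v7,v1) [++-] → (0.8006, 0.467017, 1.18)–(0.8006, -0.84, 1.18)  len=1.3070
  (v3,v7,v2) [-+-] → (0.8006, 0.84, 1.18)–(0.8006, 0.84, 0.656047)  len=0.5240
  (v6,v4,v2) [++-] → (0.8006, -0.467017, -1.18)–(0.8006, 0.84, -1.18)  len=1.3070
  (v2,v7,v6) [-++] → (0.8006, 0.84, 0.656047)–(0.8006, 0.84, -1.18)  len=1.8360

Chained into 1 loop(s):
  loop 1: 8 segments, perimeter = 8.0800
Total perimeter = 8.080


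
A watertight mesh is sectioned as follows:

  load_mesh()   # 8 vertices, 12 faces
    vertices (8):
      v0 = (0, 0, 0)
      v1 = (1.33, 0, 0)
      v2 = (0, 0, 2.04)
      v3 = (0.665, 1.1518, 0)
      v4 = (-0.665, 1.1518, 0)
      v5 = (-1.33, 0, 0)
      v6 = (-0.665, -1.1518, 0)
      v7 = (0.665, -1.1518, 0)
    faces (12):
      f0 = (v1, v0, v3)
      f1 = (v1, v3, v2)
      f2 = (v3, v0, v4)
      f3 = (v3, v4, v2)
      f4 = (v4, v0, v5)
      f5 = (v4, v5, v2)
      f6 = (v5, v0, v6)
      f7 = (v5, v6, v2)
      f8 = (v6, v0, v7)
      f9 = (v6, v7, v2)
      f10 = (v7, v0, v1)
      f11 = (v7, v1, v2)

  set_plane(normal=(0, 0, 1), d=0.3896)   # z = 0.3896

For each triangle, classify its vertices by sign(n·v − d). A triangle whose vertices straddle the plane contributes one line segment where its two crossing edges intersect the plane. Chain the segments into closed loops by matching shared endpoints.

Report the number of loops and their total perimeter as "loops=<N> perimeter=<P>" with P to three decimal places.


loops=1 perimeter=6.456

Straddling triangles (6 of 12):
  (v1,v3,v2) [--+] → (0.537998, 0.931829, 0.3896)–(1.076, 0, 0.3896)  len=1.0760
  (v3,v4,v2) [--+] → (-0.537998, 0.931829, 0.3896)–(0.537998, 0.931829, 0.3896)  len=1.0760
  (v4,v5,v2) [--+] → (-1.076, 0, 0.3896)–(-0.537998, 0.931829, 0.3896)  len=1.0760
  (v5,v6,v2) [--+] → (-0.537998, -0.931829, 0.3896)–(-1.076, 0, 0.3896)  len=1.0760
  (v6,v7,v2) [--+] → (0.537998, -0.931829, 0.3896)–(-0.537998, -0.931829, 0.3896)  len=1.0760
  (v7,v1,v2) [--+] → (1.076, 0, 0.3896)–(0.537998, -0.931829, 0.3896)  len=1.0760

Chained into 1 loop(s):
  loop 1: 6 segments, perimeter = 6.4559
Total perimeter = 6.456


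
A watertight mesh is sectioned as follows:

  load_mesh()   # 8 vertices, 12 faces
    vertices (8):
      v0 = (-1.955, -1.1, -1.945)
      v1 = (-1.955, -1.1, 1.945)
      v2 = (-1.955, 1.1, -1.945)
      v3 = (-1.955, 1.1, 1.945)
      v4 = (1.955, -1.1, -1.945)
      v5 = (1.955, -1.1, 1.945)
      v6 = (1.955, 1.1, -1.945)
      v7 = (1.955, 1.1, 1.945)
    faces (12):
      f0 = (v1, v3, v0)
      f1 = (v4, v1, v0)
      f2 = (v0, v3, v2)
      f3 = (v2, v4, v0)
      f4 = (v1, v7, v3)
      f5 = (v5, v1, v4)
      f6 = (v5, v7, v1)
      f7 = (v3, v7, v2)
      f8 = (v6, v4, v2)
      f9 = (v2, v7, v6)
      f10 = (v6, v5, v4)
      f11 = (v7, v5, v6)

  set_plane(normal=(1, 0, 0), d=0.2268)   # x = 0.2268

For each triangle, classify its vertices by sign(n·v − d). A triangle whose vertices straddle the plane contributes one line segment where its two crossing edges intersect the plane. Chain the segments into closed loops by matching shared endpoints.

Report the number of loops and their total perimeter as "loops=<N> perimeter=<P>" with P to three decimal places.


Straddling triangles (8 of 12):
  (v4,v1,v0) [+--] → (0.2268, -1.1, -0.22564)–(0.2268, -1.1, -1.945)  len=1.7194
  (v2,v4,v0) [-+-] → (0.2268, -0.127611, -1.945)–(0.2268, -1.1, -1.945)  len=0.9724
  (v1,v7,v3) [-+-] → (0.2268, 0.127611, 1.945)–(0.2268, 1.1, 1.945)  len=0.9724
  (v5,v1,v4) [+-+] → (0.2268, -1.1, 1.945)–(0.2268, -1.1, -0.22564)  len=2.1706
  (v5,v7,v1) [++-] → (0.2268, 0.127611, 1.945)–(0.2268, -1.1, 1.945)  len=1.2276
  (v3,v7,v2) [-+-] → (0.2268, 1.1, 1.945)–(0.2268, 1.1, 0.22564)  len=1.7194
  (v6,v4,v2) [++-] → (0.2268, -0.127611, -1.945)–(0.2268, 1.1, -1.945)  len=1.2276
  (v2,v7,v6) [-++] → (0.2268, 1.1, 0.22564)–(0.2268, 1.1, -1.945)  len=2.1706

Chained into 1 loop(s):
  loop 1: 8 segments, perimeter = 12.1800
Total perimeter = 12.180

loops=1 perimeter=12.180


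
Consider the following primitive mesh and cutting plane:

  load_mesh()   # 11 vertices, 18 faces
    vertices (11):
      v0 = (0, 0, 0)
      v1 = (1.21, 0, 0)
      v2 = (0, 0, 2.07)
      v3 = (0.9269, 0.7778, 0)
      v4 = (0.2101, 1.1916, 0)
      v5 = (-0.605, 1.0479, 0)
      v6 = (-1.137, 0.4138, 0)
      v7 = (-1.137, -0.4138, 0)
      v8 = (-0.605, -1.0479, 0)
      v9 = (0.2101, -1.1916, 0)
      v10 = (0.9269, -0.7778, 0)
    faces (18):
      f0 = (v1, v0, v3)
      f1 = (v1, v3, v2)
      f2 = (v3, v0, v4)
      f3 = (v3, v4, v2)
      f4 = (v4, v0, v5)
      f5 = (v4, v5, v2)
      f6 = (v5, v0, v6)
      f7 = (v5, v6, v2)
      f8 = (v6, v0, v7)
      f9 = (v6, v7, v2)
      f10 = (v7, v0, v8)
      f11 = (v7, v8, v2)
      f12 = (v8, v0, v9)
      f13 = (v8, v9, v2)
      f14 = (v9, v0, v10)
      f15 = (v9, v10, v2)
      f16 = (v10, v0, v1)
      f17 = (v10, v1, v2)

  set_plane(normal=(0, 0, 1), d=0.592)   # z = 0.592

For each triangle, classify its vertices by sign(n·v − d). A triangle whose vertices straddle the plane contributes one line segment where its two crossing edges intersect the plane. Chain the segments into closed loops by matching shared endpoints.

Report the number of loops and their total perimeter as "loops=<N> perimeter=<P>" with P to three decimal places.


Straddling triangles (9 of 18):
  (v1,v3,v2) [--+] → (0.661816, 0.555357, 0.592)–(0.863952, 0, 0.592)  len=0.5910
  (v3,v4,v2) [--+] → (0.150013, 0.850814, 0.592)–(0.661816, 0.555357, 0.592)  len=0.5910
  (v4,v5,v2) [--+] → (-0.431976, 0.748211, 0.592)–(0.150013, 0.850814, 0.592)  len=0.5910
  (v5,v6,v2) [--+] → (-0.811829, 0.295457, 0.592)–(-0.431976, 0.748211, 0.592)  len=0.5910
  (v6,v7,v2) [--+] → (-0.811829, -0.295457, 0.592)–(-0.811829, 0.295457, 0.592)  len=0.5909
  (v7,v8,v2) [--+] → (-0.431976, -0.748211, 0.592)–(-0.811829, -0.295457, 0.592)  len=0.5910
  (v8,v9,v2) [--+] → (0.150013, -0.850814, 0.592)–(-0.431976, -0.748211, 0.592)  len=0.5910
  (v9,v10,v2) [--+] → (0.661816, -0.555357, 0.592)–(0.150013, -0.850814, 0.592)  len=0.5910
  (v10,v1,v2) [--+] → (0.863952, 0, 0.592)–(0.661816, -0.555357, 0.592)  len=0.5910

Chained into 1 loop(s):
  loop 1: 9 segments, perimeter = 5.3188
Total perimeter = 5.319

loops=1 perimeter=5.319


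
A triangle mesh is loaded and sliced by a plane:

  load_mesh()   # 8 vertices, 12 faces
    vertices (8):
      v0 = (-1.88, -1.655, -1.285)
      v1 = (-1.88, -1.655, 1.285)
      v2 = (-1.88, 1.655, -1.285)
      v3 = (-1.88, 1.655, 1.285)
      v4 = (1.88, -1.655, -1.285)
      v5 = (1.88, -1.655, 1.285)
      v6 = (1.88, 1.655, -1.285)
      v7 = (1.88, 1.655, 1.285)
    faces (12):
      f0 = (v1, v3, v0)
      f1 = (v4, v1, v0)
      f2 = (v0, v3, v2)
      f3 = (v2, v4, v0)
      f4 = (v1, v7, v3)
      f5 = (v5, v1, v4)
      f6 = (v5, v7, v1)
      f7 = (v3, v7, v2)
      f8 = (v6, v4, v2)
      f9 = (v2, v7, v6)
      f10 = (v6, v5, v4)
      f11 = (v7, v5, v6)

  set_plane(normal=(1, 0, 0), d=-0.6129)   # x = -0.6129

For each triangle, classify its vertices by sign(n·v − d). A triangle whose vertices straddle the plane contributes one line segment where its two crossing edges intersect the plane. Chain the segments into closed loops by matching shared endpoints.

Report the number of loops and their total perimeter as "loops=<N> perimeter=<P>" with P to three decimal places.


loops=1 perimeter=11.760

Straddling triangles (8 of 12):
  (v4,v1,v0) [+--] → (-0.6129, -1.655, 0.418924)–(-0.6129, -1.655, -1.285)  len=1.7039
  (v2,v4,v0) [-+-] → (-0.6129, 0.539548, -1.285)–(-0.6129, -1.655, -1.285)  len=2.1945
  (v1,v7,v3) [-+-] → (-0.6129, -0.539548, 1.285)–(-0.6129, 1.655, 1.285)  len=2.1945
  (v5,v1,v4) [+-+] → (-0.6129, -1.655, 1.285)–(-0.6129, -1.655, 0.418924)  len=0.8661
  (v5,v7,v1) [++-] → (-0.6129, -0.539548, 1.285)–(-0.6129, -1.655, 1.285)  len=1.1155
  (v3,v7,v2) [-+-] → (-0.6129, 1.655, 1.285)–(-0.6129, 1.655, -0.418924)  len=1.7039
  (v6,v4,v2) [++-] → (-0.6129, 0.539548, -1.285)–(-0.6129, 1.655, -1.285)  len=1.1155
  (v2,v7,v6) [-++] → (-0.6129, 1.655, -0.418924)–(-0.6129, 1.655, -1.285)  len=0.8661

Chained into 1 loop(s):
  loop 1: 8 segments, perimeter = 11.7600
Total perimeter = 11.760


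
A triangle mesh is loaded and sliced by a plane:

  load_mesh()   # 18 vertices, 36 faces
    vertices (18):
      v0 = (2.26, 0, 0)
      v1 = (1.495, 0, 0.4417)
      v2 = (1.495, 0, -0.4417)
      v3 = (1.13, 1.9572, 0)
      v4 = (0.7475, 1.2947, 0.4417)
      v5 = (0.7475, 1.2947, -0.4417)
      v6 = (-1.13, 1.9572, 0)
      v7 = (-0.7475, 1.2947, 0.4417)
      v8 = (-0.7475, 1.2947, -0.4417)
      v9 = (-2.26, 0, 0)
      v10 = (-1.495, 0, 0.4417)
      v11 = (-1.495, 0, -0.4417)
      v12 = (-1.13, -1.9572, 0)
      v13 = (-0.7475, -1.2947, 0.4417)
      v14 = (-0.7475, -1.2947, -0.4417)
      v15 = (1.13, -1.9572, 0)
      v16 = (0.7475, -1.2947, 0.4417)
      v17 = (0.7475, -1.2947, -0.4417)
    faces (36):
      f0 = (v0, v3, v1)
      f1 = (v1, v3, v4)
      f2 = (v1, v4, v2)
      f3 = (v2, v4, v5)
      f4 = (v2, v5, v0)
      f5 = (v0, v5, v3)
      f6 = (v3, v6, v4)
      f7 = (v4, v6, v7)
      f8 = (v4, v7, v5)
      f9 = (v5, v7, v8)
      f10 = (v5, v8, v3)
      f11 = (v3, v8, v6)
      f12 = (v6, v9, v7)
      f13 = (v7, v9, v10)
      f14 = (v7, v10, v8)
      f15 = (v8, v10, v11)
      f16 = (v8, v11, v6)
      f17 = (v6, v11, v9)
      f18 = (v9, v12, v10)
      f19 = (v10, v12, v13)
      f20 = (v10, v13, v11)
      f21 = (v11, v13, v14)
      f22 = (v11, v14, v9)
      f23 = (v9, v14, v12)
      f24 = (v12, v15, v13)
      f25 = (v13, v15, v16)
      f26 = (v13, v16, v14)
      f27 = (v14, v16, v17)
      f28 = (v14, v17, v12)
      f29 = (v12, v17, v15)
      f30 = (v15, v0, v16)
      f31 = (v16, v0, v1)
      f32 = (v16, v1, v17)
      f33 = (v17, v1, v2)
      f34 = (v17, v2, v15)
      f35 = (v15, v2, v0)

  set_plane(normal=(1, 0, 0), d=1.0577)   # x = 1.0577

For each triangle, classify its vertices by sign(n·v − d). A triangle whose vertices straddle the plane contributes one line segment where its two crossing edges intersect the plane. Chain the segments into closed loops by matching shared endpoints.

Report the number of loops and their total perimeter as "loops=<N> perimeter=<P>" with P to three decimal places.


loops=2 perimeter=6.900

Straddling triangles (16 of 36):
  (v1,v3,v4) [++-] → (1.0577, 1.83197, 0.08349)–(1.0577, 0.757421, 0.4417)  len=1.1327
  (v1,v4,v2) [+-+] → (1.0577, 0.757421, 0.4417)–(1.0577, 0.757421, 0.0751038)  len=0.3666
  (v2,v4,v5) [+--] → (1.0577, 0.757421, 0.0751038)–(1.0577, 0.757421, -0.4417)  len=0.5168
  (v2,v5,v0) [+-+] → (1.0577, 0.757421, -0.4417)–(1.0577, 1.02917, -0.351111)  len=0.2864
  (v0,v5,v3) [+-+] → (1.0577, 1.02917, -0.351111)–(1.0577, 1.83197, -0.08349)  len=0.8462
  (v3,v6,v4) [+--] → (1.0577, 1.9572, 0)–(1.0577, 1.83197, 0.08349)  len=0.1505
  (v5,v8,v3) [--+] → (1.0577, 1.93169, -0.0170093)–(1.0577, 1.83197, -0.08349)  len=0.1198
  (v3,v8,v6) [+--] → (1.0577, 1.93169, -0.0170093)–(1.0577, 1.9572, 0)  len=0.0307
  (v12,v15,v13) [-+-] → (1.0577, -1.9572, 0)–(1.0577, -1.93169, 0.0170093)  len=0.0307
  (v13,v15,v16) [-+-] → (1.0577, -1.93169, 0.0170093)–(1.0577, -1.83197, 0.08349)  len=0.1198
  (v12,v17,v15) [--+] → (1.0577, -1.83197, -0.08349)–(1.0577, -1.9572, 0)  len=0.1505
  (v15,v0,v16) [++-] → (1.0577, -1.02917, 0.351111)–(1.0577, -1.83197, 0.08349)  len=0.8462
  (v16,v0,v1) [-++] → (1.0577, -1.02917, 0.351111)–(1.0577, -0.757421, 0.4417)  len=0.2864
  (v16,v1,v17) [-+-] → (1.0577, -0.757421, 0.4417)–(1.0577, -0.757421, -0.0751038)  len=0.5168
  (v17,v1,v2) [-++] → (1.0577, -0.757421, -0.0751038)–(1.0577, -0.757421, -0.4417)  len=0.3666
  (v17,v2,v15) [-++] → (1.0577, -0.757421, -0.4417)–(1.0577, -1.83197, -0.08349)  len=1.1327

Chained into 2 loop(s):
  loop 1: 8 segments, perimeter = 3.4498
  loop 2: 8 segments, perimeter = 3.4498
Total perimeter = 6.900


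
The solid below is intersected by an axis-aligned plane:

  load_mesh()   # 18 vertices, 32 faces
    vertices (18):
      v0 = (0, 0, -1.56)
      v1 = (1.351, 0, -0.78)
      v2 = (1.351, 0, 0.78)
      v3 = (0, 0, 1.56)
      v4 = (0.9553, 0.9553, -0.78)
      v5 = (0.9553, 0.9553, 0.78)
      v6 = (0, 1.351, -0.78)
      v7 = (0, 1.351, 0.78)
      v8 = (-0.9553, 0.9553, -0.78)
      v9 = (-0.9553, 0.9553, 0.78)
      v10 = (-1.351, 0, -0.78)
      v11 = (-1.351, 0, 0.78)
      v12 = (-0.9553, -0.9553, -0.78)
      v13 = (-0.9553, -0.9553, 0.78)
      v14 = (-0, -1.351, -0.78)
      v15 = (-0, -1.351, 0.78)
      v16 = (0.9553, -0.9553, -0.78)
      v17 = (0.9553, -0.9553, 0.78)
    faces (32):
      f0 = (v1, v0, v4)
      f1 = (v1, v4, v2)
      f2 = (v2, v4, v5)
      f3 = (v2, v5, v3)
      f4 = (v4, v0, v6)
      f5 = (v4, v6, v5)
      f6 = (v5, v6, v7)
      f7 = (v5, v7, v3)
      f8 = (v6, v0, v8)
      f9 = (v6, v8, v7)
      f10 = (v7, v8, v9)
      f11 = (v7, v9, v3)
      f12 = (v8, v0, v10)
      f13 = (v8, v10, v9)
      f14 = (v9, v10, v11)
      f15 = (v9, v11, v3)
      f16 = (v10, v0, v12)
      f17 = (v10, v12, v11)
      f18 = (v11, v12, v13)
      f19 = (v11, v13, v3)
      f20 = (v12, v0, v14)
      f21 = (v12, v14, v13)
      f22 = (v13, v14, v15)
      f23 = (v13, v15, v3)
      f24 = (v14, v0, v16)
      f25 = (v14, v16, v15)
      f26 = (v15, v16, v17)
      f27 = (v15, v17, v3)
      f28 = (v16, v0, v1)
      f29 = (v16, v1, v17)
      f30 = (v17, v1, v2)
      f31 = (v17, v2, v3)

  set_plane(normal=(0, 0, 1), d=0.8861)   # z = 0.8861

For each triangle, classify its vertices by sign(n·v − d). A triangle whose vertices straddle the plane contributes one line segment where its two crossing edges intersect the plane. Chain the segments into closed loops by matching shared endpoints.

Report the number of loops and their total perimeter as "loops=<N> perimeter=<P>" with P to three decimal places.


loops=1 perimeter=7.147

Straddling triangles (8 of 32):
  (v2,v5,v3) [--+] → (0.825355, 0.825355, 0.8861)–(1.16723, 0, 0.8861)  len=0.8934
  (v5,v7,v3) [--+] → (0, 1.16723, 0.8861)–(0.825355, 0.825355, 0.8861)  len=0.8934
  (v7,v9,v3) [--+] → (-0.825355, 0.825355, 0.8861)–(0, 1.16723, 0.8861)  len=0.8934
  (v9,v11,v3) [--+] → (-1.16723, 0, 0.8861)–(-0.825355, 0.825355, 0.8861)  len=0.8934
  (v11,v13,v3) [--+] → (-0.825355, -0.825355, 0.8861)–(-1.16723, 0, 0.8861)  len=0.8934
  (v13,v15,v3) [--+] → (0, -1.16723, 0.8861)–(-0.825355, -0.825355, 0.8861)  len=0.8934
  (v15,v17,v3) [--+] → (0.825355, -0.825355, 0.8861)–(0, -1.16723, 0.8861)  len=0.8934
  (v17,v2,v3) [--+] → (1.16723, 0, 0.8861)–(0.825355, -0.825355, 0.8861)  len=0.8934

Chained into 1 loop(s):
  loop 1: 8 segments, perimeter = 7.1469
Total perimeter = 7.147


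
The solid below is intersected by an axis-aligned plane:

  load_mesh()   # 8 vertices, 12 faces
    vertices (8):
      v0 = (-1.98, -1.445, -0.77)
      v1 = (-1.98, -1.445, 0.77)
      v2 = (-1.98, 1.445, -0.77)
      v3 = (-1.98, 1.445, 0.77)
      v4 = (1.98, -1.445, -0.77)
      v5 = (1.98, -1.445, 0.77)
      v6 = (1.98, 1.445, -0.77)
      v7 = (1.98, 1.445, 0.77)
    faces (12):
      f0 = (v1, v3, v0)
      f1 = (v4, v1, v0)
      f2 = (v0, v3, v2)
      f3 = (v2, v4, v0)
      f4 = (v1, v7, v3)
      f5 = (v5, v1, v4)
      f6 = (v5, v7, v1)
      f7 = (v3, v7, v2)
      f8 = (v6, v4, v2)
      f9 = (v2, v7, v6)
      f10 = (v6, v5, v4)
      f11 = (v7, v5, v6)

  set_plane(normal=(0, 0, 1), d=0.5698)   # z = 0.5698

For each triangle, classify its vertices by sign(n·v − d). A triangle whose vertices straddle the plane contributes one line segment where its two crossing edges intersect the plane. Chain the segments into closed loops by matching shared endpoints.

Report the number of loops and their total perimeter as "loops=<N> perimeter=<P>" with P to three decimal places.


Straddling triangles (8 of 12):
  (v1,v3,v0) [++-] → (-1.98, 1.0693, 0.5698)–(-1.98, -1.445, 0.5698)  len=2.5143
  (v4,v1,v0) [-+-] → (-1.4652, -1.445, 0.5698)–(-1.98, -1.445, 0.5698)  len=0.5148
  (v0,v3,v2) [-+-] → (-1.98, 1.0693, 0.5698)–(-1.98, 1.445, 0.5698)  len=0.3757
  (v5,v1,v4) [++-] → (-1.4652, -1.445, 0.5698)–(1.98, -1.445, 0.5698)  len=3.4452
  (v3,v7,v2) [++-] → (1.4652, 1.445, 0.5698)–(-1.98, 1.445, 0.5698)  len=3.4452
  (v2,v7,v6) [-+-] → (1.4652, 1.445, 0.5698)–(1.98, 1.445, 0.5698)  len=0.5148
  (v6,v5,v4) [-+-] → (1.98, -1.0693, 0.5698)–(1.98, -1.445, 0.5698)  len=0.3757
  (v7,v5,v6) [++-] → (1.98, -1.0693, 0.5698)–(1.98, 1.445, 0.5698)  len=2.5143

Chained into 1 loop(s):
  loop 1: 8 segments, perimeter = 13.7000
Total perimeter = 13.700

loops=1 perimeter=13.700


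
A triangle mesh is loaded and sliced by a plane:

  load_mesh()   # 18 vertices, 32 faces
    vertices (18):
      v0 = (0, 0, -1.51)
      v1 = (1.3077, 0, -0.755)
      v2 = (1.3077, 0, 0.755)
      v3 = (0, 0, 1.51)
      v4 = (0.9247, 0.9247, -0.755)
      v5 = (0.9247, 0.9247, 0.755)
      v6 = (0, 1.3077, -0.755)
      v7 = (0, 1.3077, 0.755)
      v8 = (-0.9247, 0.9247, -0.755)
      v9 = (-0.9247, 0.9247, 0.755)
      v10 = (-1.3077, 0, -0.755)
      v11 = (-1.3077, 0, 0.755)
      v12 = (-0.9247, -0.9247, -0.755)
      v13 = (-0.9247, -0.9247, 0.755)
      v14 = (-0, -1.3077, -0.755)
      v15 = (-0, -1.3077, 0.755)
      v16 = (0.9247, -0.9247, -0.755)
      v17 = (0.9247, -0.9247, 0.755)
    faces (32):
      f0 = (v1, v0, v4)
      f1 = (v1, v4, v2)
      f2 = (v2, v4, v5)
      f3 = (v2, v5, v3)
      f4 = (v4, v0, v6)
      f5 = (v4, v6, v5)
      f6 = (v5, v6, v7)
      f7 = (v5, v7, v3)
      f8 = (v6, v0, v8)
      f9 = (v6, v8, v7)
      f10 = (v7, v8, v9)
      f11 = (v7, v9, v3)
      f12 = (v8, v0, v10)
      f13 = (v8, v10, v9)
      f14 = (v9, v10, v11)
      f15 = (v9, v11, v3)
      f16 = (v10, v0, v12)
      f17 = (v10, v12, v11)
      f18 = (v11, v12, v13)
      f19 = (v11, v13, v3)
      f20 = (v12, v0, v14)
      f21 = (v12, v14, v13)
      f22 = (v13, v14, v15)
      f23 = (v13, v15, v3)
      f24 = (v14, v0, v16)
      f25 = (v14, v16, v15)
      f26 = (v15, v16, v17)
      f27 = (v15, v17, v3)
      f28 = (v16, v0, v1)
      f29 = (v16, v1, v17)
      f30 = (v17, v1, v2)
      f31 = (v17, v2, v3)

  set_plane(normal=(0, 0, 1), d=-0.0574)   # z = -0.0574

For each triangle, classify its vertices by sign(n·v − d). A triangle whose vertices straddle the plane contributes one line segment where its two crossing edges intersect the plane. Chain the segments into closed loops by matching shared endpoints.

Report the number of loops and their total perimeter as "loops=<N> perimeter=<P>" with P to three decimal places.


Straddling triangles (16 of 32):
  (v1,v4,v2) [--+] → (1.10164, 0.497501, -0.0574)–(1.3077, 0, -0.0574)  len=0.5385
  (v2,v4,v5) [+-+] → (1.10164, 0.497501, -0.0574)–(0.9247, 0.9247, -0.0574)  len=0.4624
  (v4,v6,v5) [--+] → (0.427199, 1.13076, -0.0574)–(0.9247, 0.9247, -0.0574)  len=0.5385
  (v5,v6,v7) [+-+] → (0.427199, 1.13076, -0.0574)–(0, 1.3077, -0.0574)  len=0.4624
  (v6,v8,v7) [--+] → (-0.497501, 1.10164, -0.0574)–(0, 1.3077, -0.0574)  len=0.5385
  (v7,v8,v9) [+-+] → (-0.497501, 1.10164, -0.0574)–(-0.9247, 0.9247, -0.0574)  len=0.4624
  (v8,v10,v9) [--+] → (-1.13076, 0.427199, -0.0574)–(-0.9247, 0.9247, -0.0574)  len=0.5385
  (v9,v10,v11) [+-+] → (-1.13076, 0.427199, -0.0574)–(-1.3077, 0, -0.0574)  len=0.4624
  (v10,v12,v11) [--+] → (-1.10164, -0.497501, -0.0574)–(-1.3077, 0, -0.0574)  len=0.5385
  (v11,v12,v13) [+-+] → (-1.10164, -0.497501, -0.0574)–(-0.9247, -0.9247, -0.0574)  len=0.4624
  (v12,v14,v13) [--+] → (-0.427199, -1.13076, -0.0574)–(-0.9247, -0.9247, -0.0574)  len=0.5385
  (v13,v14,v15) [+-+] → (-0.427199, -1.13076, -0.0574)–(0, -1.3077, -0.0574)  len=0.4624
  (v14,v16,v15) [--+] → (0.497501, -1.10164, -0.0574)–(0, -1.3077, -0.0574)  len=0.5385
  (v15,v16,v17) [+-+] → (0.497501, -1.10164, -0.0574)–(0.9247, -0.9247, -0.0574)  len=0.4624
  (v16,v1,v17) [--+] → (1.13076, -0.427199, -0.0574)–(0.9247, -0.9247, -0.0574)  len=0.5385
  (v17,v1,v2) [+-+] → (1.13076, -0.427199, -0.0574)–(1.3077, 0, -0.0574)  len=0.4624

Chained into 1 loop(s):
  loop 1: 16 segments, perimeter = 8.0070
Total perimeter = 8.007

loops=1 perimeter=8.007


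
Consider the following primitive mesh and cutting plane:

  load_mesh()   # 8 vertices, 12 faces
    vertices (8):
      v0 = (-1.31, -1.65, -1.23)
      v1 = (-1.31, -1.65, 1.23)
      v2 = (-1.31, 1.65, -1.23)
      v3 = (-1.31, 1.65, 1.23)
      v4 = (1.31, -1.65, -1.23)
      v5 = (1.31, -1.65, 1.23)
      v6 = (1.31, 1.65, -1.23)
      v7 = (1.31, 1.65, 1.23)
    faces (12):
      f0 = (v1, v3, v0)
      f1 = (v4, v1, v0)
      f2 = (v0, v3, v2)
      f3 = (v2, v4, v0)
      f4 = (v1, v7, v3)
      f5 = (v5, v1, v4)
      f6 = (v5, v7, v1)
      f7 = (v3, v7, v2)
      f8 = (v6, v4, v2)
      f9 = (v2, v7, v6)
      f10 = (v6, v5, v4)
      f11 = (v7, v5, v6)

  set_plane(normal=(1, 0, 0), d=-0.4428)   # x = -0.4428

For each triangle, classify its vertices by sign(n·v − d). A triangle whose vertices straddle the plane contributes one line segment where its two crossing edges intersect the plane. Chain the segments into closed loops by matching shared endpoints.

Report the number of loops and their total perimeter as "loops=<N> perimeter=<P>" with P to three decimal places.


loops=1 perimeter=11.520

Straddling triangles (8 of 12):
  (v4,v1,v0) [+--] → (-0.4428, -1.65, 0.415759)–(-0.4428, -1.65, -1.23)  len=1.6458
  (v2,v4,v0) [-+-] → (-0.4428, 0.557725, -1.23)–(-0.4428, -1.65, -1.23)  len=2.2077
  (v1,v7,v3) [-+-] → (-0.4428, -0.557725, 1.23)–(-0.4428, 1.65, 1.23)  len=2.2077
  (v5,v1,v4) [+-+] → (-0.4428, -1.65, 1.23)–(-0.4428, -1.65, 0.415759)  len=0.8142
  (v5,v7,v1) [++-] → (-0.4428, -0.557725, 1.23)–(-0.4428, -1.65, 1.23)  len=1.0923
  (v3,v7,v2) [-+-] → (-0.4428, 1.65, 1.23)–(-0.4428, 1.65, -0.415759)  len=1.6458
  (v6,v4,v2) [++-] → (-0.4428, 0.557725, -1.23)–(-0.4428, 1.65, -1.23)  len=1.0923
  (v2,v7,v6) [-++] → (-0.4428, 1.65, -0.415759)–(-0.4428, 1.65, -1.23)  len=0.8142

Chained into 1 loop(s):
  loop 1: 8 segments, perimeter = 11.5200
Total perimeter = 11.520


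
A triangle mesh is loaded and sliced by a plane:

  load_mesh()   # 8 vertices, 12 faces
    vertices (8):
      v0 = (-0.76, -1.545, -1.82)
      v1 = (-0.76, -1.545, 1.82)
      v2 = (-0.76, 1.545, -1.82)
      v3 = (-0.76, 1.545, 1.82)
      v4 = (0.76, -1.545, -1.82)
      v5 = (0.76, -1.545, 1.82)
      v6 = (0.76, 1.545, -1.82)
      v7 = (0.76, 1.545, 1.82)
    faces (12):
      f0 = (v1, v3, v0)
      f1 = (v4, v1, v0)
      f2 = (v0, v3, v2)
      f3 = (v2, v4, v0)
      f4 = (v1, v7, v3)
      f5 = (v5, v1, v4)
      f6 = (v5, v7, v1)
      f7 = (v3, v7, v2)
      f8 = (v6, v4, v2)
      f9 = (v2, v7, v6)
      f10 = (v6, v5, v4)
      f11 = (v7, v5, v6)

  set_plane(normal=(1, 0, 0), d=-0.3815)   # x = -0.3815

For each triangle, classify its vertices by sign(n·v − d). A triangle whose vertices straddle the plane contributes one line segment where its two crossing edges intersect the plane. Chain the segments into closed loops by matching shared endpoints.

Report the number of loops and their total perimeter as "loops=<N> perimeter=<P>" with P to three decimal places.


loops=1 perimeter=13.460

Straddling triangles (8 of 12):
  (v4,v1,v0) [+--] → (-0.3815, -1.545, 0.913592)–(-0.3815, -1.545, -1.82)  len=2.7336
  (v2,v4,v0) [-+-] → (-0.3815, 0.775549, -1.82)–(-0.3815, -1.545, -1.82)  len=2.3205
  (v1,v7,v3) [-+-] → (-0.3815, -0.775549, 1.82)–(-0.3815, 1.545, 1.82)  len=2.3205
  (v5,v1,v4) [+-+] → (-0.3815, -1.545, 1.82)–(-0.3815, -1.545, 0.913592)  len=0.9064
  (v5,v7,v1) [++-] → (-0.3815, -0.775549, 1.82)–(-0.3815, -1.545, 1.82)  len=0.7695
  (v3,v7,v2) [-+-] → (-0.3815, 1.545, 1.82)–(-0.3815, 1.545, -0.913592)  len=2.7336
  (v6,v4,v2) [++-] → (-0.3815, 0.775549, -1.82)–(-0.3815, 1.545, -1.82)  len=0.7695
  (v2,v7,v6) [-++] → (-0.3815, 1.545, -0.913592)–(-0.3815, 1.545, -1.82)  len=0.9064

Chained into 1 loop(s):
  loop 1: 8 segments, perimeter = 13.4600
Total perimeter = 13.460


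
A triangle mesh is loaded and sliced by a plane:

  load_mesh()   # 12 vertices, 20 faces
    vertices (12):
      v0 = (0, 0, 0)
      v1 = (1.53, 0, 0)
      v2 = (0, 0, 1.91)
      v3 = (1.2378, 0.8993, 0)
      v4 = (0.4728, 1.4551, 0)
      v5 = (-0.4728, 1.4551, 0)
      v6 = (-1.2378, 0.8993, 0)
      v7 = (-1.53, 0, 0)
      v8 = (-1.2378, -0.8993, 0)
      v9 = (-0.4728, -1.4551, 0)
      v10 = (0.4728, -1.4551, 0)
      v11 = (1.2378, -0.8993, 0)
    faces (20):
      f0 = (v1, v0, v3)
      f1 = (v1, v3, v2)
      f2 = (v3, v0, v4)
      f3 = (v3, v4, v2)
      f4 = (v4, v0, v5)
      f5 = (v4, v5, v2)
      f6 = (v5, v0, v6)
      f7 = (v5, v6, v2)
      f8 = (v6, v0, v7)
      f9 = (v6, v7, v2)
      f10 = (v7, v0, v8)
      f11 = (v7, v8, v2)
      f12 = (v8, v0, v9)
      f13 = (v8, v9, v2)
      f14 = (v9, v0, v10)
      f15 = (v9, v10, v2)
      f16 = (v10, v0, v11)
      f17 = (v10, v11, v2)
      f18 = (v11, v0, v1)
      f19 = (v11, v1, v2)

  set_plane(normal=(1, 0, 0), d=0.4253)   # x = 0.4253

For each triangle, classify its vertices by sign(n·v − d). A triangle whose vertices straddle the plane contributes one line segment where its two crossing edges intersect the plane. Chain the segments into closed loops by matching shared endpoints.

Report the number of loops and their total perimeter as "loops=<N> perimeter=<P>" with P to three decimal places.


loops=1 perimeter=6.977

Straddling triangles (12 of 20):
  (v1,v0,v3) [+-+] → (0.4253, 0, 0)–(0.4253, 0.308994, 0)  len=0.3090
  (v1,v3,v2) [++-] → (0.4253, 0.308994, 1.25374)–(0.4253, 0, 1.37907)  len=0.3334
  (v3,v0,v4) [+-+] → (0.4253, 0.308994, 0)–(0.4253, 1.30891, 0)  len=0.9999
  (v3,v4,v2) [++-] → (0.4253, 1.30891, 0.191889)–(0.4253, 0.308994, 1.25374)  len=1.4585
  (v4,v0,v5) [+--] → (0.4253, 1.30891, 0)–(0.4253, 1.4551, 0)  len=0.1462
  (v4,v5,v2) [+--] → (0.4253, 1.4551, 0)–(0.4253, 1.30891, 0.191889)  len=0.2412
  (v9,v0,v10) [--+] → (0.4253, -1.30891, 0)–(0.4253, -1.4551, 0)  len=0.1462
  (v9,v10,v2) [-+-] → (0.4253, -1.4551, 0)–(0.4253, -1.30891, 0.191889)  len=0.2412
  (v10,v0,v11) [+-+] → (0.4253, -1.30891, 0)–(0.4253, -0.308994, 0)  len=0.9999
  (v10,v11,v2) [++-] → (0.4253, -0.308994, 1.25374)–(0.4253, -1.30891, 0.191889)  len=1.4585
  (v11,v0,v1) [+-+] → (0.4253, -0.308994, 0)–(0.4253, 0, 0)  len=0.3090
  (v11,v1,v2) [++-] → (0.4253, 0, 1.37907)–(0.4253, -0.308994, 1.25374)  len=0.3334

Chained into 1 loop(s):
  loop 1: 12 segments, perimeter = 6.9766
Total perimeter = 6.977


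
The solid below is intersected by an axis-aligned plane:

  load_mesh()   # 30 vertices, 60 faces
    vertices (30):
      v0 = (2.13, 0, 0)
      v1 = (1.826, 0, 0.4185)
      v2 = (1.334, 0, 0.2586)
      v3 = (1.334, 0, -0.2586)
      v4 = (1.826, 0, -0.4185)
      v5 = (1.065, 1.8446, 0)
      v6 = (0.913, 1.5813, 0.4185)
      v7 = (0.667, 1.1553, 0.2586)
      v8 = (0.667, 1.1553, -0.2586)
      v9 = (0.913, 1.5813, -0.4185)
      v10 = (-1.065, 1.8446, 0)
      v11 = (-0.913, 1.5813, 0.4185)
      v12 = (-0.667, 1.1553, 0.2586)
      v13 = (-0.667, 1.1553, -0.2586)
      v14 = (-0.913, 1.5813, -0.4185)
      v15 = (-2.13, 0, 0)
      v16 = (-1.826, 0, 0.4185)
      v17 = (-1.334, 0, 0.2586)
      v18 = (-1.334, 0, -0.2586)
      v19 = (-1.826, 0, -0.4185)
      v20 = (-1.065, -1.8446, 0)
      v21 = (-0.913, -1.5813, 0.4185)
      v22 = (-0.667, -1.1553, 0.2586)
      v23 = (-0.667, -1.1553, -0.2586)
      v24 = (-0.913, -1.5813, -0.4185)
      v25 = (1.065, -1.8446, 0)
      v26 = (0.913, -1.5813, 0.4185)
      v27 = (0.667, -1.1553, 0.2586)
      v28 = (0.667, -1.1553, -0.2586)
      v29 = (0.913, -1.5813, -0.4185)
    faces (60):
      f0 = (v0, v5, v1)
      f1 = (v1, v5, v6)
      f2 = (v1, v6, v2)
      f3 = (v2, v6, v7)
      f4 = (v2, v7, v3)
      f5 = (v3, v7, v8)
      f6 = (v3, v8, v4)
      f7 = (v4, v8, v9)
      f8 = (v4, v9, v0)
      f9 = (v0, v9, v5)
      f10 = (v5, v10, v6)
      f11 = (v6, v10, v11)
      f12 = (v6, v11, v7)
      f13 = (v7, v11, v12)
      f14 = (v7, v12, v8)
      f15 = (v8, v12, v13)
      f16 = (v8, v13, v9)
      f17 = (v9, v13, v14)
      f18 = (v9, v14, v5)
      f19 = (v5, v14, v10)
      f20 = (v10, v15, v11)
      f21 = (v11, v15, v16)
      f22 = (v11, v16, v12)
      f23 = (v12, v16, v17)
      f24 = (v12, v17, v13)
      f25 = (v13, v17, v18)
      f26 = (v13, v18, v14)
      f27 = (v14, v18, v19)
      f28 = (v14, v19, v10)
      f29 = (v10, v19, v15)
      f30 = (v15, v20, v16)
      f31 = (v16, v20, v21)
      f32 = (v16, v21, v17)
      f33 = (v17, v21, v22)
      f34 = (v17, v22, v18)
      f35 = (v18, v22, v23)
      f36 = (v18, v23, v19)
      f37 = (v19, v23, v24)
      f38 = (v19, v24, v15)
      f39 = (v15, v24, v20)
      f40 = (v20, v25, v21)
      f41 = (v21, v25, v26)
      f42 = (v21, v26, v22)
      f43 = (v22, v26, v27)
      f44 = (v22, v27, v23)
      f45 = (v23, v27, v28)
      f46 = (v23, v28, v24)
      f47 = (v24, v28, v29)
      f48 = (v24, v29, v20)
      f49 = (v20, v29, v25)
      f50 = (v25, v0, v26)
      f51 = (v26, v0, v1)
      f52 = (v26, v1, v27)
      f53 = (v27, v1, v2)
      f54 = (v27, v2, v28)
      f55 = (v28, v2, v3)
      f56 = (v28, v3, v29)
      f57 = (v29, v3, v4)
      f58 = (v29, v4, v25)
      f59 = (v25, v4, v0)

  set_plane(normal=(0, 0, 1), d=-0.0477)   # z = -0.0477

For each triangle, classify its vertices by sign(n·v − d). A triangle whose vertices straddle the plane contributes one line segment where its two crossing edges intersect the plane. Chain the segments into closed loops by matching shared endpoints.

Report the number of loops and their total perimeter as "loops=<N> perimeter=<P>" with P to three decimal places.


Straddling triangles (24 of 60):
  (v2,v7,v3) [++-] → (1.06202, 0.4711, -0.0477)–(1.334, 0, -0.0477)  len=0.5440
  (v3,v7,v8) [-+-] → (1.06202, 0.4711, -0.0477)–(0.667, 1.1553, -0.0477)  len=0.7900
  (v4,v9,v0) [--+] → (1.99129, 0.180234, -0.0477)–(2.09535, 0, -0.0477)  len=0.2081
  (v0,v9,v5) [+-+] → (1.99129, 0.180234, -0.0477)–(1.04768, 1.81459, -0.0477)  len=1.8872
  (v7,v12,v8) [++-] → (0.123031, 1.1553, -0.0477)–(0.667, 1.1553, -0.0477)  len=0.5440
  (v8,v12,v13) [-+-] → (0.123031, 1.1553, -0.0477)–(-0.667, 1.1553, -0.0477)  len=0.7900
  (v9,v14,v5) [--+] → (0.839551, 1.81459, -0.0477)–(1.04768, 1.81459, -0.0477)  len=0.2081
  (v5,v14,v10) [+-+] → (0.839551, 1.81459, -0.0477)–(-1.04768, 1.81459, -0.0477)  len=1.8872
  (v12,v17,v13) [++-] → (-0.938984, 0.6842, -0.0477)–(-0.667, 1.1553, -0.0477)  len=0.5440
  (v13,v17,v18) [-+-] → (-0.938984, 0.6842, -0.0477)–(-1.334, 0, -0.0477)  len=0.7900
  (v14,v19,v10) [--+] → (-1.15174, 1.63436, -0.0477)–(-1.04768, 1.81459, -0.0477)  len=0.2081
  (v10,v19,v15) [+-+] → (-1.15174, 1.63436, -0.0477)–(-2.09535, 0, -0.0477)  len=1.8872
  (v17,v22,v18) [++-] → (-1.06202, -0.4711, -0.0477)–(-1.334, 0, -0.0477)  len=0.5440
  (v18,v22,v23) [-+-] → (-1.06202, -0.4711, -0.0477)–(-0.667, -1.1553, -0.0477)  len=0.7900
  (v19,v24,v15) [--+] → (-1.99129, -0.180234, -0.0477)–(-2.09535, 0, -0.0477)  len=0.2081
  (v15,v24,v20) [+-+] → (-1.99129, -0.180234, -0.0477)–(-1.04768, -1.81459, -0.0477)  len=1.8872
  (v22,v27,v23) [++-] → (-0.123031, -1.1553, -0.0477)–(-0.667, -1.1553, -0.0477)  len=0.5440
  (v23,v27,v28) [-+-] → (-0.123031, -1.1553, -0.0477)–(0.667, -1.1553, -0.0477)  len=0.7900
  (v24,v29,v20) [--+] → (-0.839551, -1.81459, -0.0477)–(-1.04768, -1.81459, -0.0477)  len=0.2081
  (v20,v29,v25) [+-+] → (-0.839551, -1.81459, -0.0477)–(1.04768, -1.81459, -0.0477)  len=1.8872
  (v27,v2,v28) [++-] → (0.938984, -0.6842, -0.0477)–(0.667, -1.1553, -0.0477)  len=0.5440
  (v28,v2,v3) [-+-] → (0.938984, -0.6842, -0.0477)–(1.334, 0, -0.0477)  len=0.7900
  (v29,v4,v25) [--+] → (1.15174, -1.63436, -0.0477)–(1.04768, -1.81459, -0.0477)  len=0.2081
  (v25,v4,v0) [+-+] → (1.15174, -1.63436, -0.0477)–(2.09535, 0, -0.0477)  len=1.8872

Chained into 2 loop(s):
  loop 1: 12 segments, perimeter = 8.0041
  loop 2: 12 segments, perimeter = 12.5720
Total perimeter = 20.576

loops=2 perimeter=20.576


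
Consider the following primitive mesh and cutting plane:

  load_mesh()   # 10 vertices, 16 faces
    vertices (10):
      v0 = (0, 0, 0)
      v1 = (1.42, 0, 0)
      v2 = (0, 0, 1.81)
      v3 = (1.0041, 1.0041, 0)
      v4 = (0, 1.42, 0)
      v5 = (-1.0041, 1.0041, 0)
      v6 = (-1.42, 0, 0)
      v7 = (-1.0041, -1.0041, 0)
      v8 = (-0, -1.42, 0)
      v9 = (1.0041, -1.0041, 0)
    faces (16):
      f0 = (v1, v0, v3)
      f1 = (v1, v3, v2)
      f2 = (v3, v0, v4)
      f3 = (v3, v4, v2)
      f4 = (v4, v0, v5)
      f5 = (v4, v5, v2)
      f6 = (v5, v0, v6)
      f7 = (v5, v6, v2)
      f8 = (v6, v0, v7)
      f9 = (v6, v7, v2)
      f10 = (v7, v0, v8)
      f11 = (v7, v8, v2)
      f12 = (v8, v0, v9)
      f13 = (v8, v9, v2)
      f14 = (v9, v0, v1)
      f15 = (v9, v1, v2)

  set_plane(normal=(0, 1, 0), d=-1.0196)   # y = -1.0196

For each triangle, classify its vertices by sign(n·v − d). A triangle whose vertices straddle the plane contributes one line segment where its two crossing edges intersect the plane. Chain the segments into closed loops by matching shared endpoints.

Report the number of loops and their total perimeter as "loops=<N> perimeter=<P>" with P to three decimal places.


loops=1 perimeter=4.120

Straddling triangles (4 of 16):
  (v7,v0,v8) [++-] → (0, -1.0196, 0)–(-0.966679, -1.0196, 0)  len=0.9667
  (v7,v8,v2) [+-+] → (-0.966679, -1.0196, 0)–(0, -1.0196, 0.510369)  len=1.0931
  (v8,v0,v9) [-++] → (0, -1.0196, 0)–(0.966679, -1.0196, 0)  len=0.9667
  (v8,v9,v2) [-++] → (0.966679, -1.0196, 0)–(0, -1.0196, 0.510369)  len=1.0931

Chained into 1 loop(s):
  loop 1: 4 segments, perimeter = 4.1196
Total perimeter = 4.120


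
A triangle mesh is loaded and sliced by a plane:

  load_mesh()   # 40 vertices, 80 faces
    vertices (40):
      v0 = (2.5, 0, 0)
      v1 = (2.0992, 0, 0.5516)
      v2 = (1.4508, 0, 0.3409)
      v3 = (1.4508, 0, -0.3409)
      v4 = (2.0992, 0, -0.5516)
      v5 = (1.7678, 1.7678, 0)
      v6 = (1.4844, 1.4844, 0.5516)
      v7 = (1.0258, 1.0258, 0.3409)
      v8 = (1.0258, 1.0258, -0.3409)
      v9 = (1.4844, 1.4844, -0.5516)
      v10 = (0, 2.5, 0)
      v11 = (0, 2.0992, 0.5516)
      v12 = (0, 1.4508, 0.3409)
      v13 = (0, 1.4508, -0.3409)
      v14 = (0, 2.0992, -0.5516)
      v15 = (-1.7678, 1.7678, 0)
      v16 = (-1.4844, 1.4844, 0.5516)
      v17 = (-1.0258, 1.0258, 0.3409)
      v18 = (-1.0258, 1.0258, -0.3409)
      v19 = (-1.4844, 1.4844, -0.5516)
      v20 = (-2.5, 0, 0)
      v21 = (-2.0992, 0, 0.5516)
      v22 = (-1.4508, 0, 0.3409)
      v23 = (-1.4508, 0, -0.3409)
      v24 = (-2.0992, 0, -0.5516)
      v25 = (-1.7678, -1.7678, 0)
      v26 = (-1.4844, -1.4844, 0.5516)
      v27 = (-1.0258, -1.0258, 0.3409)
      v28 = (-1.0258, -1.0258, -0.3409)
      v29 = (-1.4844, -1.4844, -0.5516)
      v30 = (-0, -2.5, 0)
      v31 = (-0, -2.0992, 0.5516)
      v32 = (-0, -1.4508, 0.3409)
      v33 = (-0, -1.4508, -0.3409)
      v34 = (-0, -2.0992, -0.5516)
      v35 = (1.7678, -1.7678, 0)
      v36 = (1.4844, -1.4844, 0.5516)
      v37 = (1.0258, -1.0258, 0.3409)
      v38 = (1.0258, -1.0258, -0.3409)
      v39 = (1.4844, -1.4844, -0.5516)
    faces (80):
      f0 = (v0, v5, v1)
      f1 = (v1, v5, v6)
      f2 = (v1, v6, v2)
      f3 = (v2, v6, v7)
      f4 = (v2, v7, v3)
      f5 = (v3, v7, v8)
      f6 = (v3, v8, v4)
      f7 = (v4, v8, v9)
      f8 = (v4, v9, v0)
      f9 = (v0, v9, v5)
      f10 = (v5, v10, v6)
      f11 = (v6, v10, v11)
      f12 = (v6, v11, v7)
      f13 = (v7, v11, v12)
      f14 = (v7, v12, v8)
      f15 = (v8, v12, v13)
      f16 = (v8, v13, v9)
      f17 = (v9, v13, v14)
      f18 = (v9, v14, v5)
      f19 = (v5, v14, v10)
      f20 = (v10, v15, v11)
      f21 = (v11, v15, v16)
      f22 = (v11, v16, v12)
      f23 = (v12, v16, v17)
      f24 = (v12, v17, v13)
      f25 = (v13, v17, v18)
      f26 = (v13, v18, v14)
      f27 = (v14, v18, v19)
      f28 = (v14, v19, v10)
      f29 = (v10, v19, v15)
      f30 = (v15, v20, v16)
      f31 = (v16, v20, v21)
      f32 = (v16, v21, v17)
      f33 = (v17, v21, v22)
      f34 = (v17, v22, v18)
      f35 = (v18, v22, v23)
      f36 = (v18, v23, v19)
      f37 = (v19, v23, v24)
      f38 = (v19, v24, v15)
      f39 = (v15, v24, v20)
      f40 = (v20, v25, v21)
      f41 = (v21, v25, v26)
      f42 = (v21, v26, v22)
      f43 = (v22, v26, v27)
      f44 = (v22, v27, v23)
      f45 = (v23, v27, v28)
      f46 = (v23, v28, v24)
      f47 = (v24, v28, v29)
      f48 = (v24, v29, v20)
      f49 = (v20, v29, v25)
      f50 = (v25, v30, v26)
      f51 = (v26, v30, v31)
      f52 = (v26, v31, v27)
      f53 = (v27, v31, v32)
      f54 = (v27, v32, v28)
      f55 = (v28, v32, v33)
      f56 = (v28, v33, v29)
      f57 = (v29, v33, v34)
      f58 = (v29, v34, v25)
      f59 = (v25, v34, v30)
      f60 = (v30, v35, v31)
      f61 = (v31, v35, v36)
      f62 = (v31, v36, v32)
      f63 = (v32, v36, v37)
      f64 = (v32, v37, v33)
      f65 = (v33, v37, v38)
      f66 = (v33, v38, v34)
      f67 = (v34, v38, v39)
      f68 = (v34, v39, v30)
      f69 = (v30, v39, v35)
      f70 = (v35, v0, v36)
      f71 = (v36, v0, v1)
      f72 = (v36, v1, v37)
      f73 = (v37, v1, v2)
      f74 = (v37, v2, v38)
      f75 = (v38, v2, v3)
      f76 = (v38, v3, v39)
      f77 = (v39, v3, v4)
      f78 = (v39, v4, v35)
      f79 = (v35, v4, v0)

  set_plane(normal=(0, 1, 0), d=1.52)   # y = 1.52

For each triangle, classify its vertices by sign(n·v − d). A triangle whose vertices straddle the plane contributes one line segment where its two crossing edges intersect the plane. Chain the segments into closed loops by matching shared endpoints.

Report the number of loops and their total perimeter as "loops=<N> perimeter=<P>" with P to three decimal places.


loops=1 perimeter=8.589

Straddling triangles (18 of 80):
  (v0,v5,v1) [-+-] → (1.87044, 1.52, 0)–(1.81425, 1.52, 0.0773201)  len=0.0956
  (v1,v5,v6) [-+-] → (1.81425, 1.52, 0.0773201)–(1.52, 1.52, 0.482309)  len=0.5006
  (v0,v9,v5) [--+] → (1.52, 1.52, -0.482309)–(1.87044, 1.52, 0)  len=0.5962
  (v5,v10,v6) [++-] → (1.43237, 1.52, 0.532265)–(1.52, 1.52, 0.482309)  len=0.1009
  (v6,v10,v11) [-++] → (1.43237, 1.52, 0.532265)–(1.39845, 1.52, 0.5516)  len=0.0390
  (v6,v11,v7) [-+-] → (1.39845, 1.52, 0.5516)–(0.553515, 1.52, 0.437908)  len=0.8525
  (v7,v11,v12) [-+-] → (0.553515, 1.52, 0.437908)–(0, 1.52, 0.363387)  len=0.5585
  (v9,v13,v14) [--+] → (0, 1.52, -0.363387)–(1.39845, 1.52, -0.5516)  len=1.4111
  (v9,v14,v5) [-++] → (1.39845, 1.52, -0.5516)–(1.52, 1.52, -0.482309)  len=0.1399
  (v11,v15,v16) [++-] → (-1.52, 1.52, 0.482309)–(-1.39845, 1.52, 0.5516)  len=0.1399
  (v11,v16,v12) [+--] → (-1.39845, 1.52, 0.5516)–(0, 1.52, 0.363387)  len=1.4111
  (v13,v18,v14) [--+] → (-0.553515, 1.52, -0.437908)–(0, 1.52, -0.363387)  len=0.5585
  (v14,v18,v19) [+--] → (-0.553515, 1.52, -0.437908)–(-1.39845, 1.52, -0.5516)  len=0.8525
  (v14,v19,v10) [+-+] → (-1.39845, 1.52, -0.5516)–(-1.43237, 1.52, -0.532265)  len=0.0390
  (v10,v19,v15) [+-+] → (-1.43237, 1.52, -0.532265)–(-1.52, 1.52, -0.482309)  len=0.1009
  (v15,v20,v16) [+--] → (-1.87044, 1.52, 0)–(-1.52, 1.52, 0.482309)  len=0.5962
  (v19,v24,v15) [--+] → (-1.81425, 1.52, -0.0773201)–(-1.52, 1.52, -0.482309)  len=0.5006
  (v15,v24,v20) [+--] → (-1.81425, 1.52, -0.0773201)–(-1.87044, 1.52, 0)  len=0.0956

Chained into 1 loop(s):
  loop 1: 18 segments, perimeter = 8.5886
Total perimeter = 8.589
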